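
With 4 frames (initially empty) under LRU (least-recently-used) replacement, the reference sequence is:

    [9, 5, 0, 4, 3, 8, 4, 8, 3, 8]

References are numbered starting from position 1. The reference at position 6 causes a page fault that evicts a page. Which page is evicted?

pos 1: 9: fault, frames (9)
pos 2: 5: fault, frames (9 5)
pos 3: 0: fault, frames (9 5 0)
pos 4: 4: fault, frames (9 5 0 4)
pos 5: 3: fault, evict 9, frames (5 0 4 3)
pos 6: 8: fault, evict 5, frames (0 4 3 8)
At position 6, page 5 is evicted.

5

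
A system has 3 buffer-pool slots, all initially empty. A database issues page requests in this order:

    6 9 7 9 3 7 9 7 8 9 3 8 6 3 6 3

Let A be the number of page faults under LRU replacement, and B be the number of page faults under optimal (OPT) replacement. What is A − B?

1

Under LRU: F F F . F . . . F . F . F . . . → 7 faults.
Under OPT: F F F . F . . . F . . . F . . . → 6 faults.
A − B = 7 − 6 = 1.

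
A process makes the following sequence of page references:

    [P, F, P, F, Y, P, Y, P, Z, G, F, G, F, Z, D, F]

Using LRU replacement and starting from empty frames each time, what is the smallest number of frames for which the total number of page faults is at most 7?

f=1: 16 faults
f=2: 10 faults
f=3: 7 faults
f=4: 7 faults
f=5: 6 faults
f=6: 6 faults
Smallest f with faults ≤ 7 is 3.

3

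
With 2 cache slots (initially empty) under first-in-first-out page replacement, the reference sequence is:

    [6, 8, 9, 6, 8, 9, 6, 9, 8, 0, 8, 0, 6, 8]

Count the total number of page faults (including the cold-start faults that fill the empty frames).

6 -> fault, frames (6)
8 -> fault, frames (6 8)
9 -> fault, evict 6, frames (8 9)
6 -> fault, evict 8, frames (9 6)
8 -> fault, evict 9, frames (6 8)
9 -> fault, evict 6, frames (8 9)
6 -> fault, evict 8, frames (9 6)
9 -> hit
8 -> fault, evict 9, frames (6 8)
0 -> fault, evict 6, frames (8 0)
8 -> hit
0 -> hit
6 -> fault, evict 8, frames (0 6)
8 -> fault, evict 0, frames (6 8)
Page faults: 11.

11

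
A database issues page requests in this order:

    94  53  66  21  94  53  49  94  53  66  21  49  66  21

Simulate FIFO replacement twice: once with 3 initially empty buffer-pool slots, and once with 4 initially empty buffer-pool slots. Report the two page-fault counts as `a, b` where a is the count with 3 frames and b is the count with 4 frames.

9, 10

3 frames: F F F F F F F . . F F . . . → 9 faults.
4 frames: F F F F . . F F F F F F . . → 10 faults.
10 > 9: adding a frame increased faults — Belady's anomaly.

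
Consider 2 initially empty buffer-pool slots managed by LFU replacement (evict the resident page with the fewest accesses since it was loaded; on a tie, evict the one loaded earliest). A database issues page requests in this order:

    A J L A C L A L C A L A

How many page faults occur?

A -> miss, frames (A)
J -> miss, frames (A J)
L -> miss, evict A, frames (J L)
A -> miss, evict J, frames (L A)
C -> miss, evict L, frames (A C)
L -> miss, evict A, frames (C L)
A -> miss, evict C, frames (L A)
L -> hit
C -> miss, evict A, frames (L C)
A -> miss, evict C, frames (L A)
L -> hit
A -> hit
Page faults: 9.

9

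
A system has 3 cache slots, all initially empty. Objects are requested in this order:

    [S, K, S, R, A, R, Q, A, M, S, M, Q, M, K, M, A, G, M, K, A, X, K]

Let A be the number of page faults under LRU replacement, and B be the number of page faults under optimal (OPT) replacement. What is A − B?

3

Under LRU: F F . F F . F . F F . F . F . F F . F F F . → 14 faults.
Under OPT: F F . F F . F . F . . . . F . F F . . F F . → 11 faults.
A − B = 14 − 11 = 3.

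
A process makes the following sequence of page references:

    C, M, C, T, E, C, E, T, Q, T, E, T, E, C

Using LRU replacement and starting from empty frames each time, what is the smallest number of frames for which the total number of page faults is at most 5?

4

f=1: 14 faults
f=2: 9 faults
f=3: 6 faults
f=4: 5 faults
f=5: 5 faults
Smallest f with faults ≤ 5 is 4.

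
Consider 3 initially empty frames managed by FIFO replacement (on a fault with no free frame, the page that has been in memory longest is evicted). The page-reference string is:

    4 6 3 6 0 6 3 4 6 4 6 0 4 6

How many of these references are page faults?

4: miss, frames (4)
6: miss, frames (4 6)
3: miss, frames (4 6 3)
6: hit
0: miss, evict 4, frames (6 3 0)
6: hit
3: hit
4: miss, evict 6, frames (3 0 4)
6: miss, evict 3, frames (0 4 6)
4: hit
6: hit
0: hit
4: hit
6: hit
Page faults: 6.

6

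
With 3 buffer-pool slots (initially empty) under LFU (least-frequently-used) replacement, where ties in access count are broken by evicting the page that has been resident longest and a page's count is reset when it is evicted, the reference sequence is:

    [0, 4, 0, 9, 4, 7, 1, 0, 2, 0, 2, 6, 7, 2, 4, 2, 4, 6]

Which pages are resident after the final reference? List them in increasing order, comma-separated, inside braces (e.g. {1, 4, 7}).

{0, 2, 6}

0 -> miss, frames {0}
4 -> miss, frames {0,4}
0 -> hit
9 -> miss, frames {0,4,9}
4 -> hit
7 -> miss, evict 9, frames {0,4,7}
1 -> miss, evict 7, frames {0,4,1}
0 -> hit
2 -> miss, evict 1, frames {0,4,2}
0 -> hit
2 -> hit
6 -> miss, evict 4, frames {0,2,6}
7 -> miss, evict 6, frames {0,2,7}
2 -> hit
4 -> miss, evict 7, frames {0,2,4}
2 -> hit
4 -> hit
6 -> miss, evict 4, frames {0,2,6}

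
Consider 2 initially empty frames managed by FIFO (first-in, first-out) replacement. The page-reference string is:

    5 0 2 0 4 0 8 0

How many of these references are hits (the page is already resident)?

5 -> fault, frames {5}
0 -> fault, frames {5,0}
2 -> fault, evict 5, frames {0,2}
0 -> hit
4 -> fault, evict 0, frames {2,4}
0 -> fault, evict 2, frames {4,0}
8 -> fault, evict 4, frames {0,8}
0 -> hit
Hits: 2.

2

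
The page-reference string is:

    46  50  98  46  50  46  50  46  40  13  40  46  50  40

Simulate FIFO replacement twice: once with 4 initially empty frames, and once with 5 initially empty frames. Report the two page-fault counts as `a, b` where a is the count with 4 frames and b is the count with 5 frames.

4 frames: F F F . . . . . F F . F F . → 7 faults.
5 frames: F F F . . . . . F F . . . . → 5 faults.
5 < 7: adding a frame reduced faults, as is typical.

7, 5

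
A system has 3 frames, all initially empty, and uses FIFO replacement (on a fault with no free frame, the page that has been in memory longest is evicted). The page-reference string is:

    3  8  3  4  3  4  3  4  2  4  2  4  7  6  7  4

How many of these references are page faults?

7

3 → fault, frames [3]
8 → fault, frames [3, 8]
3 → hit
4 → fault, frames [3, 8, 4]
3 → hit
4 → hit
3 → hit
4 → hit
2 → fault, evict 3, frames [8, 4, 2]
4 → hit
2 → hit
4 → hit
7 → fault, evict 8, frames [4, 2, 7]
6 → fault, evict 4, frames [2, 7, 6]
7 → hit
4 → fault, evict 2, frames [7, 6, 4]
Page faults: 7.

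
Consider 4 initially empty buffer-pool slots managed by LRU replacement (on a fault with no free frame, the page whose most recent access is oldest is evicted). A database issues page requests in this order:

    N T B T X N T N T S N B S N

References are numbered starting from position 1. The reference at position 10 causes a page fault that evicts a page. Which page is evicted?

B

pos 1: N → miss, frames {N}
pos 2: T → miss, frames {N,T}
pos 3: B → miss, frames {N,T,B}
pos 4: T → hit
pos 5: X → miss, frames {N,B,T,X}
pos 6: N → hit
pos 7: T → hit
pos 8: N → hit
pos 9: T → hit
pos 10: S → miss, evict B, frames {X,N,T,S}
At position 10, page B is evicted.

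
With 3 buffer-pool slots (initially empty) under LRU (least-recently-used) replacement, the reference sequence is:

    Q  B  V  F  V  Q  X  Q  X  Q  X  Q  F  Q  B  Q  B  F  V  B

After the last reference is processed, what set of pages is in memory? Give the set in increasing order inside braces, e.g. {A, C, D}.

Q → miss, frames {Q}
B → miss, frames {Q,B}
V → miss, frames {Q,B,V}
F → miss, evict Q, frames {B,V,F}
V → hit
Q → miss, evict B, frames {F,V,Q}
X → miss, evict F, frames {V,Q,X}
Q → hit
X → hit
Q → hit
X → hit
Q → hit
F → miss, evict V, frames {X,Q,F}
Q → hit
B → miss, evict X, frames {F,Q,B}
Q → hit
B → hit
F → hit
V → miss, evict Q, frames {B,F,V}
B → hit

{B, F, V}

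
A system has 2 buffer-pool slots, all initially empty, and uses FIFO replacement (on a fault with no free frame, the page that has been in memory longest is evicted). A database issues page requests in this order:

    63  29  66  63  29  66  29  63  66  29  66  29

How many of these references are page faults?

63 -> miss, frames [63]
29 -> miss, frames [63, 29]
66 -> miss, evict 63, frames [29, 66]
63 -> miss, evict 29, frames [66, 63]
29 -> miss, evict 66, frames [63, 29]
66 -> miss, evict 63, frames [29, 66]
29 -> hit
63 -> miss, evict 29, frames [66, 63]
66 -> hit
29 -> miss, evict 66, frames [63, 29]
66 -> miss, evict 63, frames [29, 66]
29 -> hit
Page faults: 9.

9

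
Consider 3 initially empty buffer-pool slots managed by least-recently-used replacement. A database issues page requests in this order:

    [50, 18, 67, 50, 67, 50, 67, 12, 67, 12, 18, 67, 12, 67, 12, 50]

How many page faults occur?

50 -> fault, frames (50)
18 -> fault, frames (50 18)
67 -> fault, frames (50 18 67)
50 -> hit
67 -> hit
50 -> hit
67 -> hit
12 -> fault, evict 18, frames (50 67 12)
67 -> hit
12 -> hit
18 -> fault, evict 50, frames (67 12 18)
67 -> hit
12 -> hit
67 -> hit
12 -> hit
50 -> fault, evict 18, frames (67 12 50)
Page faults: 6.

6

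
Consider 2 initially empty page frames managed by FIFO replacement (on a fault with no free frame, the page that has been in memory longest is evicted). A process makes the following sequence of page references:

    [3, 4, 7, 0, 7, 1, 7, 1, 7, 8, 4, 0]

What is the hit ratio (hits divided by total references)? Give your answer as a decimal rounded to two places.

3 → miss, frames [3]
4 → miss, frames [3, 4]
7 → miss, evict 3, frames [4, 7]
0 → miss, evict 4, frames [7, 0]
7 → hit
1 → miss, evict 7, frames [0, 1]
7 → miss, evict 0, frames [1, 7]
1 → hit
7 → hit
8 → miss, evict 1, frames [7, 8]
4 → miss, evict 7, frames [8, 4]
0 → miss, evict 8, frames [4, 0]
Hits: 3 of 12 references → 3/12 = 0.2500.

0.25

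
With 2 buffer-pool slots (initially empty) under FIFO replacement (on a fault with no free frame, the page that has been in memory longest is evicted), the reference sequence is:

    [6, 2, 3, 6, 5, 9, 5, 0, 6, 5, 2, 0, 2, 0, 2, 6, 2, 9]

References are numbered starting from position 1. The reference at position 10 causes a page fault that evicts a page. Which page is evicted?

0

pos 1: 6 → miss, frames {6}
pos 2: 2 → miss, frames {6,2}
pos 3: 3 → miss, evict 6, frames {2,3}
pos 4: 6 → miss, evict 2, frames {3,6}
pos 5: 5 → miss, evict 3, frames {6,5}
pos 6: 9 → miss, evict 6, frames {5,9}
pos 7: 5 → hit
pos 8: 0 → miss, evict 5, frames {9,0}
pos 9: 6 → miss, evict 9, frames {0,6}
pos 10: 5 → miss, evict 0, frames {6,5}
At position 10, page 0 is evicted.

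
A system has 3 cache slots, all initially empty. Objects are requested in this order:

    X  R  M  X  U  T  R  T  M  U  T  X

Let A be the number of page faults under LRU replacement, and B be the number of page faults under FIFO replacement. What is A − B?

-1

Under LRU: F F F . F F F . F F . F → 9 faults.
Under FIFO: F F F . F F F . F F F F → 10 faults.
A − B = 9 − 10 = -1.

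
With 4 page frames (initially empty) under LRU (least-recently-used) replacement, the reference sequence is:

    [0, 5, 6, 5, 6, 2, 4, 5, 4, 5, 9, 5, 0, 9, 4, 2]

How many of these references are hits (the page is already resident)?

0 → miss, frames (0)
5 → miss, frames (0 5)
6 → miss, frames (0 5 6)
5 → hit
6 → hit
2 → miss, frames (0 5 6 2)
4 → miss, evict 0, frames (5 6 2 4)
5 → hit
4 → hit
5 → hit
9 → miss, evict 6, frames (2 4 5 9)
5 → hit
0 → miss, evict 2, frames (4 9 5 0)
9 → hit
4 → hit
2 → miss, evict 5, frames (0 9 4 2)
Hits: 8.

8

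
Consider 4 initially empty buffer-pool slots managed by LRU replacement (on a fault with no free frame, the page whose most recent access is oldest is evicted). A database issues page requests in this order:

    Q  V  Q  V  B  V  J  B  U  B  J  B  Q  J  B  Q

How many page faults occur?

6

Q → miss, frames [Q]
V → miss, frames [Q, V]
Q → hit
V → hit
B → miss, frames [Q, V, B]
V → hit
J → miss, frames [Q, B, V, J]
B → hit
U → miss, evict Q, frames [V, J, B, U]
B → hit
J → hit
B → hit
Q → miss, evict V, frames [U, J, B, Q]
J → hit
B → hit
Q → hit
Page faults: 6.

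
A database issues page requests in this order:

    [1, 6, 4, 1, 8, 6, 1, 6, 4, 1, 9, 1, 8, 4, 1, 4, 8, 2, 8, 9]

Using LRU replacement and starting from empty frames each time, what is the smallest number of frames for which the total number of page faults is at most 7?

5

f=1: 20 faults
f=2: 16 faults
f=3: 11 faults
f=4: 8 faults
f=5: 6 faults
f=6: 6 faults
Smallest f with faults ≤ 7 is 5.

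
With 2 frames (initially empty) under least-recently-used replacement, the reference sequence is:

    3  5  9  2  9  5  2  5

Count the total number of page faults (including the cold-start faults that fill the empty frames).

3 -> miss, frames {3}
5 -> miss, frames {3,5}
9 -> miss, evict 3, frames {5,9}
2 -> miss, evict 5, frames {9,2}
9 -> hit
5 -> miss, evict 2, frames {9,5}
2 -> miss, evict 9, frames {5,2}
5 -> hit
Page faults: 6.

6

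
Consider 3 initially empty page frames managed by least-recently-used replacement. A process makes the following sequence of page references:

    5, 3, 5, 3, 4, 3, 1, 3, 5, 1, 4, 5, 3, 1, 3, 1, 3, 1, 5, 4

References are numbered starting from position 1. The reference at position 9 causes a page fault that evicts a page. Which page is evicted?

4

pos 1: 5 -> fault, frames (5)
pos 2: 3 -> fault, frames (5 3)
pos 3: 5 -> hit
pos 4: 3 -> hit
pos 5: 4 -> fault, frames (5 3 4)
pos 6: 3 -> hit
pos 7: 1 -> fault, evict 5, frames (4 3 1)
pos 8: 3 -> hit
pos 9: 5 -> fault, evict 4, frames (1 3 5)
At position 9, page 4 is evicted.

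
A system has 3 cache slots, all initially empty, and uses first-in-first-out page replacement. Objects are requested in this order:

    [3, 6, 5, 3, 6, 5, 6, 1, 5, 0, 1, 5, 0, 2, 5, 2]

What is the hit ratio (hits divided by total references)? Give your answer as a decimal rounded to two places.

0.56

3 → miss, frames (3)
6 → miss, frames (3 6)
5 → miss, frames (3 6 5)
3 → hit
6 → hit
5 → hit
6 → hit
1 → miss, evict 3, frames (6 5 1)
5 → hit
0 → miss, evict 6, frames (5 1 0)
1 → hit
5 → hit
0 → hit
2 → miss, evict 5, frames (1 0 2)
5 → miss, evict 1, frames (0 2 5)
2 → hit
Hits: 9 of 16 references → 9/16 = 0.5625.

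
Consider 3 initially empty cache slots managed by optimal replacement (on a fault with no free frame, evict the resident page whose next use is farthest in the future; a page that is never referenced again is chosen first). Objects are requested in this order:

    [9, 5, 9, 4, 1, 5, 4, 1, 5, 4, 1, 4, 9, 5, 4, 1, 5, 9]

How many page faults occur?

6

9: miss, frames (9)
5: miss, frames (9 5)
9: hit
4: miss, frames (9 5 4)
1: miss, evict 9, frames (5 4 1)
5: hit
4: hit
1: hit
5: hit
4: hit
1: hit
4: hit
9: miss, evict 1, frames (5 4 9)
5: hit
4: hit
1: miss, evict 4, frames (5 9 1)
5: hit
9: hit
Page faults: 6.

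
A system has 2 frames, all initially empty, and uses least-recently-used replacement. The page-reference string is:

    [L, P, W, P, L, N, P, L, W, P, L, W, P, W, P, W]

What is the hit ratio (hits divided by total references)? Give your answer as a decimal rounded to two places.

L: fault, frames [L]
P: fault, frames [L, P]
W: fault, evict L, frames [P, W]
P: hit
L: fault, evict W, frames [P, L]
N: fault, evict P, frames [L, N]
P: fault, evict L, frames [N, P]
L: fault, evict N, frames [P, L]
W: fault, evict P, frames [L, W]
P: fault, evict L, frames [W, P]
L: fault, evict W, frames [P, L]
W: fault, evict P, frames [L, W]
P: fault, evict L, frames [W, P]
W: hit
P: hit
W: hit
Hits: 4 of 16 references → 4/16 = 0.2500.

0.25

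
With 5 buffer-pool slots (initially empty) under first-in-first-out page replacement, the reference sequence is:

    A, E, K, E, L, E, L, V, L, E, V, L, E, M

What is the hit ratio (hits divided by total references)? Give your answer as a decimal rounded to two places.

0.57

A: fault, frames (A)
E: fault, frames (A E)
K: fault, frames (A E K)
E: hit
L: fault, frames (A E K L)
E: hit
L: hit
V: fault, frames (A E K L V)
L: hit
E: hit
V: hit
L: hit
E: hit
M: fault, evict A, frames (E K L V M)
Hits: 8 of 14 references → 8/14 = 0.5714.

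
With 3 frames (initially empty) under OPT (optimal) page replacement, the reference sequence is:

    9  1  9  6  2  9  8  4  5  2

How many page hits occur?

9 -> miss, frames {9}
1 -> miss, frames {9,1}
9 -> hit
6 -> miss, frames {9,1,6}
2 -> miss, evict 6, frames {9,1,2}
9 -> hit
8 -> miss, evict 1, frames {9,2,8}
4 -> miss, evict 8, frames {9,2,4}
5 -> miss, evict 4, frames {9,2,5}
2 -> hit
Hits: 3.

3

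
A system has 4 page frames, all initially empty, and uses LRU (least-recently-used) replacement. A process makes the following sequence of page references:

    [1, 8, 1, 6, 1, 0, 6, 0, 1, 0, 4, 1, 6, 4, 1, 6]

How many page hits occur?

11

1: miss, frames {1}
8: miss, frames {1,8}
1: hit
6: miss, frames {8,1,6}
1: hit
0: miss, frames {8,6,1,0}
6: hit
0: hit
1: hit
0: hit
4: miss, evict 8, frames {6,1,0,4}
1: hit
6: hit
4: hit
1: hit
6: hit
Hits: 11.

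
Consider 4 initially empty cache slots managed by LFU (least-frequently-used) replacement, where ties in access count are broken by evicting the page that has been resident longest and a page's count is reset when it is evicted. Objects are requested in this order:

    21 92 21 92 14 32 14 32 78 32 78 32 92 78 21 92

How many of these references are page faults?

21 → miss, frames [21]
92 → miss, frames [21, 92]
21 → hit
92 → hit
14 → miss, frames [21, 92, 14]
32 → miss, frames [21, 92, 14, 32]
14 → hit
32 → hit
78 → miss, evict 21, frames [92, 14, 32, 78]
32 → hit
78 → hit
32 → hit
92 → hit
78 → hit
21 → miss, evict 14, frames [92, 32, 78, 21]
92 → hit
Page faults: 6.

6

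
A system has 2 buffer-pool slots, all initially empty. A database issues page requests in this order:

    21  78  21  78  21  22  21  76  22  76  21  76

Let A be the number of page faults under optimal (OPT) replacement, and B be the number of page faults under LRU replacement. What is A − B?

Under OPT: F F . . . F . F . . F . → 5 faults.
Under LRU: F F . . . F . F F . F . → 6 faults.
A − B = 5 − 6 = -1.

-1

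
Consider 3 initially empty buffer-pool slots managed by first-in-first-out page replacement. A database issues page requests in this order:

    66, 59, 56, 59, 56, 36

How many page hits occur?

2

66 -> miss, frames (66)
59 -> miss, frames (66 59)
56 -> miss, frames (66 59 56)
59 -> hit
56 -> hit
36 -> miss, evict 66, frames (59 56 36)
Hits: 2.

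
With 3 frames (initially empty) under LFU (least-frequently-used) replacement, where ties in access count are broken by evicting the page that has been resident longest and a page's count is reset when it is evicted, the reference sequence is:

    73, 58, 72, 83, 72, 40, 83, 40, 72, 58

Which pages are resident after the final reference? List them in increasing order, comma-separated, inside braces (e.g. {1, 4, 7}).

73 -> fault, frames (73)
58 -> fault, frames (73 58)
72 -> fault, frames (73 58 72)
83 -> fault, evict 73, frames (58 72 83)
72 -> hit
40 -> fault, evict 58, frames (72 83 40)
83 -> hit
40 -> hit
72 -> hit
58 -> fault, evict 83, frames (72 40 58)

{40, 58, 72}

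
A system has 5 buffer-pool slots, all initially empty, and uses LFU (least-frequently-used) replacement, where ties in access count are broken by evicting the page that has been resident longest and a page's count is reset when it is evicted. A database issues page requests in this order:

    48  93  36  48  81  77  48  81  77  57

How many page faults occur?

48 → miss, frames (48)
93 → miss, frames (48 93)
36 → miss, frames (48 93 36)
48 → hit
81 → miss, frames (48 93 36 81)
77 → miss, frames (48 93 36 81 77)
48 → hit
81 → hit
77 → hit
57 → miss, evict 93, frames (48 36 81 77 57)
Page faults: 6.

6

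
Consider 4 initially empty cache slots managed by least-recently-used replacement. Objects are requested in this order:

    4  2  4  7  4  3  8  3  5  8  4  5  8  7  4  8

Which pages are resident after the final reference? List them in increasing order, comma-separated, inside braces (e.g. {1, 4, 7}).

4 -> miss, frames (4)
2 -> miss, frames (4 2)
4 -> hit
7 -> miss, frames (2 4 7)
4 -> hit
3 -> miss, frames (2 7 4 3)
8 -> miss, evict 2, frames (7 4 3 8)
3 -> hit
5 -> miss, evict 7, frames (4 8 3 5)
8 -> hit
4 -> hit
5 -> hit
8 -> hit
7 -> miss, evict 3, frames (4 5 8 7)
4 -> hit
8 -> hit

{4, 5, 7, 8}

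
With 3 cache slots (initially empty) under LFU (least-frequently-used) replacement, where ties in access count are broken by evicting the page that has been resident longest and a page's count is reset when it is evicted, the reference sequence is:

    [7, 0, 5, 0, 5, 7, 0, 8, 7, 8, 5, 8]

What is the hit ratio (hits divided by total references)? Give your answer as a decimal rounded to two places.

7: fault, frames [7]
0: fault, frames [7, 0]
5: fault, frames [7, 0, 5]
0: hit
5: hit
7: hit
0: hit
8: fault, evict 7, frames [0, 5, 8]
7: fault, evict 8, frames [0, 5, 7]
8: fault, evict 7, frames [0, 5, 8]
5: hit
8: hit
Hits: 6 of 12 references → 6/12 = 0.5000.

0.50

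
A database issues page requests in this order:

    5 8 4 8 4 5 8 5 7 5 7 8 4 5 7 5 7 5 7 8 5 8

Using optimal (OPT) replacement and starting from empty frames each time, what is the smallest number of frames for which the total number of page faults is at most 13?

f=1: 22 faults
f=2: 9 faults
f=3: 6 faults
f=4: 4 faults
Smallest f with faults ≤ 13 is 2.

2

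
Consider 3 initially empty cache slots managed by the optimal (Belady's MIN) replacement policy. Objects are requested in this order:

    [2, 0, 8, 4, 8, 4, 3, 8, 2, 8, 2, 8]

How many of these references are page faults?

5

2 → miss, frames [2]
0 → miss, frames [2, 0]
8 → miss, frames [2, 0, 8]
4 → miss, evict 0, frames [2, 8, 4]
8 → hit
4 → hit
3 → miss, evict 4, frames [2, 8, 3]
8 → hit
2 → hit
8 → hit
2 → hit
8 → hit
Page faults: 5.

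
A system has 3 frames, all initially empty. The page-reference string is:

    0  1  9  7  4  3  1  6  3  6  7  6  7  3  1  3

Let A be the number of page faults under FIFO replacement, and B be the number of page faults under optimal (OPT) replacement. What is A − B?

3

Under FIFO: F F F F F F F F . . F . . F F . → 11 faults.
Under OPT: F F F F F F . F . . . . . . F . → 8 faults.
A − B = 11 − 8 = 3.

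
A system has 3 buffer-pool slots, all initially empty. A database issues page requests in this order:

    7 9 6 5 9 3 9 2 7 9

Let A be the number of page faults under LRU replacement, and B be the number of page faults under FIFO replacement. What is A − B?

Under LRU: F F F F . F . F F . → 7 faults.
Under FIFO: F F F F . F F F F . → 8 faults.
A − B = 7 − 8 = -1.

-1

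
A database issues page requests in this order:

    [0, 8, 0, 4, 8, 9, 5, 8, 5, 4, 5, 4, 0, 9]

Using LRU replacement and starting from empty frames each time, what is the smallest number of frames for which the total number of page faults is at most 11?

f=1: 14 faults
f=2: 10 faults
f=3: 8 faults
f=4: 7 faults
f=5: 5 faults
Smallest f with faults ≤ 11 is 2.

2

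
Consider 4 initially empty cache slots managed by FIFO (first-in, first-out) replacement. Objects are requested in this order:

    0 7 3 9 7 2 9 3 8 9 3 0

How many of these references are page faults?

7

0: miss, frames (0)
7: miss, frames (0 7)
3: miss, frames (0 7 3)
9: miss, frames (0 7 3 9)
7: hit
2: miss, evict 0, frames (7 3 9 2)
9: hit
3: hit
8: miss, evict 7, frames (3 9 2 8)
9: hit
3: hit
0: miss, evict 3, frames (9 2 8 0)
Page faults: 7.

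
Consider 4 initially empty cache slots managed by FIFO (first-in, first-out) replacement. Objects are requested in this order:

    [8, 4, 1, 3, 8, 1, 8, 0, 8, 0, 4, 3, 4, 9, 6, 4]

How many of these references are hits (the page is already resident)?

7

8 -> miss, frames (8)
4 -> miss, frames (8 4)
1 -> miss, frames (8 4 1)
3 -> miss, frames (8 4 1 3)
8 -> hit
1 -> hit
8 -> hit
0 -> miss, evict 8, frames (4 1 3 0)
8 -> miss, evict 4, frames (1 3 0 8)
0 -> hit
4 -> miss, evict 1, frames (3 0 8 4)
3 -> hit
4 -> hit
9 -> miss, evict 3, frames (0 8 4 9)
6 -> miss, evict 0, frames (8 4 9 6)
4 -> hit
Hits: 7.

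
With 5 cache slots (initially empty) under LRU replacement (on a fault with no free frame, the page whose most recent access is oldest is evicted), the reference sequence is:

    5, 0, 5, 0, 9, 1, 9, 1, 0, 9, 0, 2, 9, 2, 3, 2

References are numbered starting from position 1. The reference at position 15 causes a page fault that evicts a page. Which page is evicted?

5

pos 1: 5 → fault, frames [5]
pos 2: 0 → fault, frames [5, 0]
pos 3: 5 → hit
pos 4: 0 → hit
pos 5: 9 → fault, frames [5, 0, 9]
pos 6: 1 → fault, frames [5, 0, 9, 1]
pos 7: 9 → hit
pos 8: 1 → hit
pos 9: 0 → hit
pos 10: 9 → hit
pos 11: 0 → hit
pos 12: 2 → fault, frames [5, 1, 9, 0, 2]
pos 13: 9 → hit
pos 14: 2 → hit
pos 15: 3 → fault, evict 5, frames [1, 0, 9, 2, 3]
At position 15, page 5 is evicted.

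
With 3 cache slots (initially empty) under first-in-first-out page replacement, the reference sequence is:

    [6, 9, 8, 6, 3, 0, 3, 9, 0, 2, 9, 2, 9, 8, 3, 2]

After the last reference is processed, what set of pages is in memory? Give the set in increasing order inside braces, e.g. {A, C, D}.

{2, 3, 8}

6 -> miss, frames [6]
9 -> miss, frames [6, 9]
8 -> miss, frames [6, 9, 8]
6 -> hit
3 -> miss, evict 6, frames [9, 8, 3]
0 -> miss, evict 9, frames [8, 3, 0]
3 -> hit
9 -> miss, evict 8, frames [3, 0, 9]
0 -> hit
2 -> miss, evict 3, frames [0, 9, 2]
9 -> hit
2 -> hit
9 -> hit
8 -> miss, evict 0, frames [9, 2, 8]
3 -> miss, evict 9, frames [2, 8, 3]
2 -> hit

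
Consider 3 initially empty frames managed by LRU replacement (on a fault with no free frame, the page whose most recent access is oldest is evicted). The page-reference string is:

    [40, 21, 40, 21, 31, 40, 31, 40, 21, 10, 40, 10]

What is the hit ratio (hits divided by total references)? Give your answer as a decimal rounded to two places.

0.67

40: fault, frames [40]
21: fault, frames [40, 21]
40: hit
21: hit
31: fault, frames [40, 21, 31]
40: hit
31: hit
40: hit
21: hit
10: fault, evict 31, frames [40, 21, 10]
40: hit
10: hit
Hits: 8 of 12 references → 8/12 = 0.6667.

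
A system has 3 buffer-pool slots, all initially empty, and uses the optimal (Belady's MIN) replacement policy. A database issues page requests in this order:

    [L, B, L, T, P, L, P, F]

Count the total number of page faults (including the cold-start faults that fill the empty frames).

L: fault, frames {L}
B: fault, frames {L,B}
L: hit
T: fault, frames {L,B,T}
P: fault, evict T, frames {L,B,P}
L: hit
P: hit
F: fault, evict P, frames {L,B,F}
Page faults: 5.

5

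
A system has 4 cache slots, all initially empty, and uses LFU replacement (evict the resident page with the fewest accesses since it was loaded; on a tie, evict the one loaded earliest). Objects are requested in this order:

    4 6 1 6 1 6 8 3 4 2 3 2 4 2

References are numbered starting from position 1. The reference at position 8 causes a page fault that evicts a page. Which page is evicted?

4

pos 1: 4 -> miss, frames (4)
pos 2: 6 -> miss, frames (4 6)
pos 3: 1 -> miss, frames (4 6 1)
pos 4: 6 -> hit
pos 5: 1 -> hit
pos 6: 6 -> hit
pos 7: 8 -> miss, frames (4 6 1 8)
pos 8: 3 -> miss, evict 4, frames (6 1 8 3)
At position 8, page 4 is evicted.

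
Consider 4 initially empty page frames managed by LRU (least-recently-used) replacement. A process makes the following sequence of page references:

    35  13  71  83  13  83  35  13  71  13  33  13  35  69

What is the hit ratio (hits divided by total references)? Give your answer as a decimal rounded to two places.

0.57

35: miss, frames [35]
13: miss, frames [35, 13]
71: miss, frames [35, 13, 71]
83: miss, frames [35, 13, 71, 83]
13: hit
83: hit
35: hit
13: hit
71: hit
13: hit
33: miss, evict 83, frames [35, 71, 13, 33]
13: hit
35: hit
69: miss, evict 71, frames [33, 13, 35, 69]
Hits: 8 of 14 references → 8/14 = 0.5714.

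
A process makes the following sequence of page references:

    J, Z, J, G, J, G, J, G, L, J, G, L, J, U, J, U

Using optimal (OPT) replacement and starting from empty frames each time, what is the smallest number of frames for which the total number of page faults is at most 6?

3

f=1: 16 faults
f=2: 7 faults
f=3: 5 faults
f=4: 5 faults
f=5: 5 faults
Smallest f with faults ≤ 6 is 3.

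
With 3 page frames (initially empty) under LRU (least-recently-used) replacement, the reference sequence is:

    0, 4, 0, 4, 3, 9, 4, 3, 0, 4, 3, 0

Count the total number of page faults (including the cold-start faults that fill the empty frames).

5

0: miss, frames {0}
4: miss, frames {0,4}
0: hit
4: hit
3: miss, frames {0,4,3}
9: miss, evict 0, frames {4,3,9}
4: hit
3: hit
0: miss, evict 9, frames {4,3,0}
4: hit
3: hit
0: hit
Page faults: 5.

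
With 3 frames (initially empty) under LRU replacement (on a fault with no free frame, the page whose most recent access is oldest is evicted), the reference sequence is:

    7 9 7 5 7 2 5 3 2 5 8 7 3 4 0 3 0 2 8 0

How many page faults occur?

7: miss, frames [7]
9: miss, frames [7, 9]
7: hit
5: miss, frames [9, 7, 5]
7: hit
2: miss, evict 9, frames [5, 7, 2]
5: hit
3: miss, evict 7, frames [2, 5, 3]
2: hit
5: hit
8: miss, evict 3, frames [2, 5, 8]
7: miss, evict 2, frames [5, 8, 7]
3: miss, evict 5, frames [8, 7, 3]
4: miss, evict 8, frames [7, 3, 4]
0: miss, evict 7, frames [3, 4, 0]
3: hit
0: hit
2: miss, evict 4, frames [3, 0, 2]
8: miss, evict 3, frames [0, 2, 8]
0: hit
Page faults: 12.

12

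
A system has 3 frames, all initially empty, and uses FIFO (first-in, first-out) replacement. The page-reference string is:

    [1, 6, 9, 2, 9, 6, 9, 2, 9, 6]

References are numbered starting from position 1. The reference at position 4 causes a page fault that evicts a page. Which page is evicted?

1

pos 1: 1 → fault, frames {1}
pos 2: 6 → fault, frames {1,6}
pos 3: 9 → fault, frames {1,6,9}
pos 4: 2 → fault, evict 1, frames {6,9,2}
At position 4, page 1 is evicted.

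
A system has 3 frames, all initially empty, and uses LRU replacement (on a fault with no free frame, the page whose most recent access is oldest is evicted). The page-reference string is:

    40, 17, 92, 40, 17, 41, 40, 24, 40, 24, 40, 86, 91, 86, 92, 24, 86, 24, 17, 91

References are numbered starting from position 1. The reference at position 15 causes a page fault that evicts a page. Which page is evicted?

40

pos 1: 40 -> fault, frames {40}
pos 2: 17 -> fault, frames {40,17}
pos 3: 92 -> fault, frames {40,17,92}
pos 4: 40 -> hit
pos 5: 17 -> hit
pos 6: 41 -> fault, evict 92, frames {40,17,41}
pos 7: 40 -> hit
pos 8: 24 -> fault, evict 17, frames {41,40,24}
pos 9: 40 -> hit
pos 10: 24 -> hit
pos 11: 40 -> hit
pos 12: 86 -> fault, evict 41, frames {24,40,86}
pos 13: 91 -> fault, evict 24, frames {40,86,91}
pos 14: 86 -> hit
pos 15: 92 -> fault, evict 40, frames {91,86,92}
At position 15, page 40 is evicted.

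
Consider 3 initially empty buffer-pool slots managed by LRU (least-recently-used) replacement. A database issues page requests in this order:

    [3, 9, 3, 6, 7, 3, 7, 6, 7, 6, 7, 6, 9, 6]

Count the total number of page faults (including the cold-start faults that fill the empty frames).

5

3: miss, frames {3}
9: miss, frames {3,9}
3: hit
6: miss, frames {9,3,6}
7: miss, evict 9, frames {3,6,7}
3: hit
7: hit
6: hit
7: hit
6: hit
7: hit
6: hit
9: miss, evict 3, frames {7,6,9}
6: hit
Page faults: 5.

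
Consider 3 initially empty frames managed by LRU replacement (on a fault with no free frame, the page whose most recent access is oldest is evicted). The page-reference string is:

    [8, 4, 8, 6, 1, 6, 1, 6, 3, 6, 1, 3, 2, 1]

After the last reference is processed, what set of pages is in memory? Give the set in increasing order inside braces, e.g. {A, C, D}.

8 -> fault, frames (8)
4 -> fault, frames (8 4)
8 -> hit
6 -> fault, frames (4 8 6)
1 -> fault, evict 4, frames (8 6 1)
6 -> hit
1 -> hit
6 -> hit
3 -> fault, evict 8, frames (1 6 3)
6 -> hit
1 -> hit
3 -> hit
2 -> fault, evict 6, frames (1 3 2)
1 -> hit

{1, 2, 3}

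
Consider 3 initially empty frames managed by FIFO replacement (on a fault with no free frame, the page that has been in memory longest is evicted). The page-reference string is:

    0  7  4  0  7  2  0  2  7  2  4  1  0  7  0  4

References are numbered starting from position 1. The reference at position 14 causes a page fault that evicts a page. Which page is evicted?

4

pos 1: 0 → miss, frames {0}
pos 2: 7 → miss, frames {0,7}
pos 3: 4 → miss, frames {0,7,4}
pos 4: 0 → hit
pos 5: 7 → hit
pos 6: 2 → miss, evict 0, frames {7,4,2}
pos 7: 0 → miss, evict 7, frames {4,2,0}
pos 8: 2 → hit
pos 9: 7 → miss, evict 4, frames {2,0,7}
pos 10: 2 → hit
pos 11: 4 → miss, evict 2, frames {0,7,4}
pos 12: 1 → miss, evict 0, frames {7,4,1}
pos 13: 0 → miss, evict 7, frames {4,1,0}
pos 14: 7 → miss, evict 4, frames {1,0,7}
At position 14, page 4 is evicted.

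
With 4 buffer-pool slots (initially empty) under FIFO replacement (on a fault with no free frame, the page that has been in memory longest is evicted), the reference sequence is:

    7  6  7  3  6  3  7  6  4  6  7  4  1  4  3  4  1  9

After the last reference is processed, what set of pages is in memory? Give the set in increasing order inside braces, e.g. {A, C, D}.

{1, 3, 4, 9}

7 → fault, frames (7)
6 → fault, frames (7 6)
7 → hit
3 → fault, frames (7 6 3)
6 → hit
3 → hit
7 → hit
6 → hit
4 → fault, frames (7 6 3 4)
6 → hit
7 → hit
4 → hit
1 → fault, evict 7, frames (6 3 4 1)
4 → hit
3 → hit
4 → hit
1 → hit
9 → fault, evict 6, frames (3 4 1 9)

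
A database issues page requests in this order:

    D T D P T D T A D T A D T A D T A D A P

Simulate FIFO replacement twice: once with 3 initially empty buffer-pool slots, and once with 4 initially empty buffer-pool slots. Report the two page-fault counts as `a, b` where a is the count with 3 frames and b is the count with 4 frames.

7, 4

3 frames: F F . F . . . F F F . . . . . . . . . F → 7 faults.
4 frames: F F . F . . . F . . . . . . . . . . . . → 4 faults.
4 < 7: adding a frame reduced faults, as is typical.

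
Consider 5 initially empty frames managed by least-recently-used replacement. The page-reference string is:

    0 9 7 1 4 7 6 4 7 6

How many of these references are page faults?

0 → miss, frames (0)
9 → miss, frames (0 9)
7 → miss, frames (0 9 7)
1 → miss, frames (0 9 7 1)
4 → miss, frames (0 9 7 1 4)
7 → hit
6 → miss, evict 0, frames (9 1 4 7 6)
4 → hit
7 → hit
6 → hit
Page faults: 6.

6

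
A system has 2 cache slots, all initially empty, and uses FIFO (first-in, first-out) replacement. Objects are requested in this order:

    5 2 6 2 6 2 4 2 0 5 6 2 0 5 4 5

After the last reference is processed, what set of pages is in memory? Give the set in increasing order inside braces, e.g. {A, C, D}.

{4, 5}

5: miss, frames [5]
2: miss, frames [5, 2]
6: miss, evict 5, frames [2, 6]
2: hit
6: hit
2: hit
4: miss, evict 2, frames [6, 4]
2: miss, evict 6, frames [4, 2]
0: miss, evict 4, frames [2, 0]
5: miss, evict 2, frames [0, 5]
6: miss, evict 0, frames [5, 6]
2: miss, evict 5, frames [6, 2]
0: miss, evict 6, frames [2, 0]
5: miss, evict 2, frames [0, 5]
4: miss, evict 0, frames [5, 4]
5: hit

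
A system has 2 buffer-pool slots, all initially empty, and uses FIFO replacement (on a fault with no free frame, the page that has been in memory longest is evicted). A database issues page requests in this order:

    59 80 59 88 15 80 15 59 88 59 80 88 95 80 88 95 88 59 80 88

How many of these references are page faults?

13

59 -> miss, frames (59)
80 -> miss, frames (59 80)
59 -> hit
88 -> miss, evict 59, frames (80 88)
15 -> miss, evict 80, frames (88 15)
80 -> miss, evict 88, frames (15 80)
15 -> hit
59 -> miss, evict 15, frames (80 59)
88 -> miss, evict 80, frames (59 88)
59 -> hit
80 -> miss, evict 59, frames (88 80)
88 -> hit
95 -> miss, evict 88, frames (80 95)
80 -> hit
88 -> miss, evict 80, frames (95 88)
95 -> hit
88 -> hit
59 -> miss, evict 95, frames (88 59)
80 -> miss, evict 88, frames (59 80)
88 -> miss, evict 59, frames (80 88)
Page faults: 13.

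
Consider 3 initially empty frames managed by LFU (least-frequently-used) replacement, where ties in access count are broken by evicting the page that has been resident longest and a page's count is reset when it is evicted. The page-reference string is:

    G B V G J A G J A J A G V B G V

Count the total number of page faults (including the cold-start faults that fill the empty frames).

8

G -> miss, frames {G}
B -> miss, frames {G,B}
V -> miss, frames {G,B,V}
G -> hit
J -> miss, evict B, frames {G,V,J}
A -> miss, evict V, frames {G,J,A}
G -> hit
J -> hit
A -> hit
J -> hit
A -> hit
G -> hit
V -> miss, evict J, frames {G,A,V}
B -> miss, evict V, frames {G,A,B}
G -> hit
V -> miss, evict B, frames {G,A,V}
Page faults: 8.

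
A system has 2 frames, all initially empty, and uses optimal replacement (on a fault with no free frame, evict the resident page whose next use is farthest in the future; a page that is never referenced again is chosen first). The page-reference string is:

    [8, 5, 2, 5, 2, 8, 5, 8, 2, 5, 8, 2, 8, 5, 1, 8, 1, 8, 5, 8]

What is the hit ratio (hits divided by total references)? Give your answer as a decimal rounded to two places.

0.55

8 → miss, frames [8]
5 → miss, frames [8, 5]
2 → miss, evict 8, frames [5, 2]
5 → hit
2 → hit
8 → miss, evict 2, frames [5, 8]
5 → hit
8 → hit
2 → miss, evict 8, frames [5, 2]
5 → hit
8 → miss, evict 5, frames [2, 8]
2 → hit
8 → hit
5 → miss, evict 2, frames [8, 5]
1 → miss, evict 5, frames [8, 1]
8 → hit
1 → hit
8 → hit
5 → miss, evict 1, frames [8, 5]
8 → hit
Hits: 11 of 20 references → 11/20 = 0.5500.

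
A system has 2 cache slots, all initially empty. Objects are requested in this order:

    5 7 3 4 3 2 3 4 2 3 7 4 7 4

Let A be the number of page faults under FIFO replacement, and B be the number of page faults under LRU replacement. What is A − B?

Under FIFO: F F F F . F F F F F F F . . → 11 faults.
Under LRU: F F F F . F . F F F F F . . → 10 faults.
A − B = 11 − 10 = 1.

1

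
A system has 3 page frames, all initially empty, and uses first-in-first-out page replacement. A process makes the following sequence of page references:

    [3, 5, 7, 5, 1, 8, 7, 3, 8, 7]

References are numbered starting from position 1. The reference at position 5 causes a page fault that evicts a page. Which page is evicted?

3

pos 1: 3: fault, frames [3]
pos 2: 5: fault, frames [3, 5]
pos 3: 7: fault, frames [3, 5, 7]
pos 4: 5: hit
pos 5: 1: fault, evict 3, frames [5, 7, 1]
At position 5, page 3 is evicted.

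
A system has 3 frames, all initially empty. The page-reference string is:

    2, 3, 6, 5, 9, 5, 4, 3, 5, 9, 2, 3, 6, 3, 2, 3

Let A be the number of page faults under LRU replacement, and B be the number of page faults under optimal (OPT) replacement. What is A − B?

2

Under LRU: F F F F F . F F . F F F F . . . → 11 faults.
Under OPT: F F F F F . F . . F F . F . . . → 9 faults.
A − B = 11 − 9 = 2.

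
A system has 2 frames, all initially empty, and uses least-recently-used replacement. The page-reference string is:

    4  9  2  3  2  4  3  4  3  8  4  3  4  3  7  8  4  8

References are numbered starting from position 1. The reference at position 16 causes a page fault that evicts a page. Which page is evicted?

pos 1: 4 -> fault, frames {4}
pos 2: 9 -> fault, frames {4,9}
pos 3: 2 -> fault, evict 4, frames {9,2}
pos 4: 3 -> fault, evict 9, frames {2,3}
pos 5: 2 -> hit
pos 6: 4 -> fault, evict 3, frames {2,4}
pos 7: 3 -> fault, evict 2, frames {4,3}
pos 8: 4 -> hit
pos 9: 3 -> hit
pos 10: 8 -> fault, evict 4, frames {3,8}
pos 11: 4 -> fault, evict 3, frames {8,4}
pos 12: 3 -> fault, evict 8, frames {4,3}
pos 13: 4 -> hit
pos 14: 3 -> hit
pos 15: 7 -> fault, evict 4, frames {3,7}
pos 16: 8 -> fault, evict 3, frames {7,8}
At position 16, page 3 is evicted.

3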